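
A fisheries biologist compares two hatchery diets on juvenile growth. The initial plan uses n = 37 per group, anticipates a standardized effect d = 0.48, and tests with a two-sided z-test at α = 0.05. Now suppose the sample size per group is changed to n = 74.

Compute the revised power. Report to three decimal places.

With n = 74 per group: δ = d·√(n/2) = 0.48 × √(74/2) = 2.9197. Critical value z_{0.025} = 1.960.
Revised power = Φ(δ − 1.960) + Φ(−δ − 1.960) = Φ(0.960) + Φ(-4.880) = 0.8314 + 0.0000 = 0.8314.

Power ≈ 0.831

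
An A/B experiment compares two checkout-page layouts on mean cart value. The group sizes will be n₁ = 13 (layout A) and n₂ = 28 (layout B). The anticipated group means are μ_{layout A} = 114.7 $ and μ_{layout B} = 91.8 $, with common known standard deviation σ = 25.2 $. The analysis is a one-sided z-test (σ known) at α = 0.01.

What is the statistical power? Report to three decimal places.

Standardized effect: d = |μ_{layout A} − μ_{layout B}| / σ = |114.7 − 91.8| / 25.2 = 0.9087
Noncentrality parameter: δ = d / √(1/n₁ + 1/n₂) = 0.9087 / √(1/13 + 1/28) = 2.7077
One-sided α = 0.01 → critical value z_{0.01} = 2.326.
Power = Φ(δ − 2.326) = Φ(0.381) = 0.6485.

Power ≈ 0.649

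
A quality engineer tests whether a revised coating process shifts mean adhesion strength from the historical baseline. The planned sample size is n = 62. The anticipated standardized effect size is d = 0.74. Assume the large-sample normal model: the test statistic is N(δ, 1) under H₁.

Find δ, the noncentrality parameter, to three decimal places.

δ ≈ 5.827

δ = d·√n = 0.74 × √62 = 5.8268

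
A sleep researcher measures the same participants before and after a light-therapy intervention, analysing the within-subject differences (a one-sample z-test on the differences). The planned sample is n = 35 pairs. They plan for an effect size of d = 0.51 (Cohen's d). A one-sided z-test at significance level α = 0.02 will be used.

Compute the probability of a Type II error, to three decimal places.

β ≈ 0.168

Noncentrality parameter: δ = d·√n = 0.51 × √35 = 3.0172
One-sided α = 0.02 → critical value z_{0.02} = 2.054.
Power = Φ(δ − 2.054) = Φ(0.963) = 0.8323.
Type II error: β = 1 − power = 1 − 0.8323 = 0.1677.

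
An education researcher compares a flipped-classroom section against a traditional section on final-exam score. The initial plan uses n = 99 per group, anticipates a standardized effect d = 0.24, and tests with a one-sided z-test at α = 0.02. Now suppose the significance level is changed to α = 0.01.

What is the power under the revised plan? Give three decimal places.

δ = d·√(n/2) = 0.24 × √(99/2) = 1.6885 (unchanged). New critical value: z_{0.01} = 2.326.
Revised power = P(Z > 2.326 − δ) = Φ(-0.638) = 0.2618.

Power ≈ 0.262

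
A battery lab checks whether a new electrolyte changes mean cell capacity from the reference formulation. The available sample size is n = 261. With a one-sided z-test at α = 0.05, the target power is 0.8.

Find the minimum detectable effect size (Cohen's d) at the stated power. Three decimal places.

Required noncentrality: δ = z_{0.05} + z_{0.20} = 1.645 + 0.842 = 2.486.
δ = d·√n ⇒ d = δ/√n = 2.486/√261 = 0.1539.

d ≈ 0.154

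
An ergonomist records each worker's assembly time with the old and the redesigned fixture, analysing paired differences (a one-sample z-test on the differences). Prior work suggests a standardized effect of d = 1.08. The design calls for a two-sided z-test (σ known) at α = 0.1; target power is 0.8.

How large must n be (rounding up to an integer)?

n = 6

For power 0.8 need Φ(δ − z_{0.05}) = 0.8, so δ = z_{0.05} + z_{0.20} = 1.645 + 0.842 = 2.486.
(For δ > 0 the lower-tail rejection region contributes negligibly to power, so the one-term inversion is standard.)
δ = d·√n ⇒ n = (δ/d)² = (2.486 / 1.08)² = 5.30.
Rounding up, n = 6.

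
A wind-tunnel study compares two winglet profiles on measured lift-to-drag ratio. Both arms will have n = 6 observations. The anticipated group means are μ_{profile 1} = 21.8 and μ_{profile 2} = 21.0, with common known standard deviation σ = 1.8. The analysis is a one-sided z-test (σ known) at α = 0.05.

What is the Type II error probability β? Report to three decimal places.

β ≈ 0.809

Standardized effect: d = |μ_{profile 1} − μ_{profile 2}| / σ = |21.8 − 21.0| / 1.8 = 0.4444
Noncentrality parameter: δ = d·√(n/2) = 0.4444 × √(6/2) = 0.7698
One-sided α = 0.05 → critical value z_{0.05} = 1.645.
Power = P(Z > 1.645 − δ) = Φ(-0.875) = 0.1908.
Type II error: β = 1 − power = 1 − 0.1908 = 0.8092.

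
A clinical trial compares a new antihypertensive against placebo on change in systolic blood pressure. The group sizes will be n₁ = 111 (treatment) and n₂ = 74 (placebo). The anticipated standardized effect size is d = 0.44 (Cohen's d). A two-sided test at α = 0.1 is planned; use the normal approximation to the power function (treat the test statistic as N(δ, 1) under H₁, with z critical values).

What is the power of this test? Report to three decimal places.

Noncentrality parameter: δ = d / √(1/n₁ + 1/n₂) = 0.44 / √(1/111 + 1/74) = 2.9319
Two-sided α = 0.1 → critical value z_{0.05} = 1.645.
Power = Φ(δ − 1.645) + Φ(−δ − 1.645) = Φ(1.287) + Φ(-4.577) = 0.9010 + 0.0000 = 0.9010.

Power ≈ 0.901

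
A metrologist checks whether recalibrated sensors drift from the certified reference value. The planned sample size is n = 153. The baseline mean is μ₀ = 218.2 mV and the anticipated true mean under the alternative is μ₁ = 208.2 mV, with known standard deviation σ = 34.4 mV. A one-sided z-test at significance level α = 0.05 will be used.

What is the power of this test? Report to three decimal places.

Standardized effect: d = |μ₁ − μ₀| / σ = |208.2 − 218.2| / 34.4 = 0.2907
Noncentrality parameter: δ = d·√n = 0.2907 × √153 = 3.5957
Critical value for a one-sided test at α = 0.05: z_α = 1.645.
Power = P(Z > 1.645 − δ) = Φ(1.951) = 0.9745.

Power ≈ 0.974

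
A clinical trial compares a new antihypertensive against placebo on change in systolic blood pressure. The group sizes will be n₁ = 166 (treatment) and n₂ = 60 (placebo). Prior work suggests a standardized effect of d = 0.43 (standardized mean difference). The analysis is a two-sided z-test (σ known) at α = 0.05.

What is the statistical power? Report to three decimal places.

Power ≈ 0.815

Noncentrality parameter: δ = d / √(1/n₁ + 1/n₂) = 0.43 / √(1/166 + 1/60) = 2.8546
Critical value for a two-sided test at α = 0.05: z_{α/2} = 1.960.
Power = Φ(δ − 1.960) + Φ(−δ − 1.960) = Φ(0.895) + Φ(-4.815) = 0.8145 + 0.0000 = 0.8145.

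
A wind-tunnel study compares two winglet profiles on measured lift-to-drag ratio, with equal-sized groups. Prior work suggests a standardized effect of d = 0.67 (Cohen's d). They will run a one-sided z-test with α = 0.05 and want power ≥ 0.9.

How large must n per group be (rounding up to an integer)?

Set Φ(δ − 1.645) = 0.9; then δ − 1.645 = Φ⁻¹(0.9) = 1.282, giving δ = 2.926.
δ = d·√(n/2) ⇒ n = 2(δ/d)² = 2 × (2.926 / 0.67)² = 38.15.
Round up to the next whole unit.

n = 39 per group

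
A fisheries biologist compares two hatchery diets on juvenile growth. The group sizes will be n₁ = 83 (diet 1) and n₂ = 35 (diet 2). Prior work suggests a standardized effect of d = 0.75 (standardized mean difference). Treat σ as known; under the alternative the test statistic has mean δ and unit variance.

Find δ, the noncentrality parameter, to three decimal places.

δ ≈ 3.721

δ = d / √(1/n₁ + 1/n₂) = 0.75 / √(1/83 + 1/35) = 3.7213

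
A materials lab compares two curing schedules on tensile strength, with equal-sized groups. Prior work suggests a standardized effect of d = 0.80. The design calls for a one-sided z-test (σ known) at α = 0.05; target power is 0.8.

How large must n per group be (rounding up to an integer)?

For power 0.8 need Φ(δ − z_{0.05}) = 0.8, so δ = z_{0.05} + z_{0.20} = 1.645 + 0.842 = 2.486.
δ = d·√(n/2) ⇒ n = 2(δ/d)² = 2 × (2.486 / 0.80)² = 19.32.
Rounding up, n = 20 per group.

n = 20 per group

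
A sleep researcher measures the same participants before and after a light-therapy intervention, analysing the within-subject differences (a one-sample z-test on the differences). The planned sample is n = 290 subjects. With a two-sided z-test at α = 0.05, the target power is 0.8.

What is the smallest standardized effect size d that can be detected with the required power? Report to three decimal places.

Required noncentrality: δ = z_{0.025} + z_{0.20} = 1.960 + 0.842 = 2.802.
(The second rejection-region term Φ(−δ − z_{α/2}) is negligible and dropped.)
δ = d·√n ⇒ d = δ/√n = 2.802/√290 = 0.1645.

d ≈ 0.165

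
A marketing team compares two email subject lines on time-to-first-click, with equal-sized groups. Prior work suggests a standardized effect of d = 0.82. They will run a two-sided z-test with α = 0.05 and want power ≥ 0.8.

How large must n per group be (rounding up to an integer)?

n = 24 per group

Set Φ(δ − 1.960) = 0.8; then δ − 1.960 = Φ⁻¹(0.8) = 0.842, giving δ = 2.802.
(Ignoring the negligible lower-tail rejection probability gives the usual closed-form inversion.)
δ = d·√(n/2) ⇒ n = 2(δ/d)² = 2 × (2.802 / 0.82)² = 23.35.
Round up to the next whole unit.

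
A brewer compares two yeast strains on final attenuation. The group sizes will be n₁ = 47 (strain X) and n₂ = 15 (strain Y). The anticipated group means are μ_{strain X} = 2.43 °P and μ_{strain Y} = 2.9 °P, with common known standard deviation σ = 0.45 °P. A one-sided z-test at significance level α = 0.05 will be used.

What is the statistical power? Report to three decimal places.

Power ≈ 0.970

Standardized effect: d = |μ_{strain X} − μ_{strain Y}| / σ = |2.43 − 2.9| / 0.45 = 1.0444
Noncentrality parameter: δ = d / √(1/n₁ + 1/n₂) = 1.0444 / √(1/47 + 1/15) = 3.5220
One-sided α = 0.05 → critical value z_{0.05} = 1.645.
Power = Φ(δ − 1.645) = Φ(1.877) = 0.9697.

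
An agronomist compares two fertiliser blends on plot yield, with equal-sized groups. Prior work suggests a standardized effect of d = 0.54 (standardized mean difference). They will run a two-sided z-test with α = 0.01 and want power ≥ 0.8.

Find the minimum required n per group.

n = 81 per group

For power 0.8 need Φ(δ − z_{0.005}) = 0.8, so δ = z_{0.005} + z_{0.20} = 2.576 + 0.842 = 3.417.
(For δ > 0 the lower-tail rejection region contributes negligibly to power, so the one-term inversion is standard.)
δ = d·√(n/2) ⇒ n = 2(δ/d)² = 2 × (3.417 / 0.54)² = 80.10.
Round up to the next whole unit.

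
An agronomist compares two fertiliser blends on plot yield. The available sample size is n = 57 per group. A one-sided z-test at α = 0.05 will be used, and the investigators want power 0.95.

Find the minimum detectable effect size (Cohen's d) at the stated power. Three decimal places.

Required noncentrality: δ = z_{0.05} + z_{0.05} = 1.645 + 1.645 = 3.290.
δ = d·√(n/2) ⇒ d = δ/√(n/2) = 3.290/√(57/2) = 0.6162.

d ≈ 0.616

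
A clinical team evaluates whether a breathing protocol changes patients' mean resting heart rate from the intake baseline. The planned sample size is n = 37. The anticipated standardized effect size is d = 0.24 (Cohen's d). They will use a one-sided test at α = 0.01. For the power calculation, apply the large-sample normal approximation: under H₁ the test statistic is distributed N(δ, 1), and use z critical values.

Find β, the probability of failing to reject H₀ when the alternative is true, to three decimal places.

Noncentrality parameter: δ = d·√n = 0.24 × √37 = 1.4599
One-sided α = 0.01 → critical value z_{0.01} = 2.326.
Power = Φ(δ − 2.326) = Φ(-0.866) = 0.1931.
Type II error: β = 1 − power = 1 − 0.1931 = 0.8069.

β ≈ 0.807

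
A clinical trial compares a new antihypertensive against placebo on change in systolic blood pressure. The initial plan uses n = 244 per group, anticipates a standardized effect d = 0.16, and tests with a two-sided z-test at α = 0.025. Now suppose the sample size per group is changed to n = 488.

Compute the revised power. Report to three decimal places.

Power ≈ 0.602

With n = 488 per group: δ = d·√(n/2) = 0.16 × √(488/2) = 2.4993. Critical value z_{0.0125} = 2.241.
Revised power = Φ(δ − 2.241) + Φ(−δ − 2.241) = Φ(0.258) + Φ(-4.741) = 0.6017 + 0.0000 = 0.6018.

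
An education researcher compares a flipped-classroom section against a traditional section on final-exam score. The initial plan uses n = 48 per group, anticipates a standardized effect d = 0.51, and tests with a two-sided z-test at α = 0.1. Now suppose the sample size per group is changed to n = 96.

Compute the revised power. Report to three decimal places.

Power ≈ 0.971

With n = 96 per group: δ = d·√(n/2) = 0.51 × √(96/2) = 3.5334. Critical value z_{0.05} = 1.645.
Revised power = Φ(δ − 1.645) + Φ(−δ − 1.645) = Φ(1.889) + Φ(-5.178) = 0.9705 + 0.0000 = 0.9705.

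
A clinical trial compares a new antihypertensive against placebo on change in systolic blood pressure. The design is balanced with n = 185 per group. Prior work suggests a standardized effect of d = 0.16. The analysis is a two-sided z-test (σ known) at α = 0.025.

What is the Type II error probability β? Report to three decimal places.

Noncentrality parameter: δ = d·√(n/2) = 0.16 × √(185/2) = 1.5388
Critical value for a two-sided test at α = 0.025: z_{α/2} = 2.241.
Power = Φ(δ − 2.241) + Φ(−δ − 2.241) = Φ(-0.703) + Φ(-3.780) = 0.2412 + 0.0001 = 0.2412.
Type II error: β = 1 − power = 1 − 0.2412 = 0.7588.

β ≈ 0.759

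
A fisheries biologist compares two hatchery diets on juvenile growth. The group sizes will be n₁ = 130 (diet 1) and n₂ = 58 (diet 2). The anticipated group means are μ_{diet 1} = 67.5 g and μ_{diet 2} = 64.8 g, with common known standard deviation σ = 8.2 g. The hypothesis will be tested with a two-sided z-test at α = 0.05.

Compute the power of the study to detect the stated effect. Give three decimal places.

Power ≈ 0.550

Standardized effect: d = |μ_{diet 1} − μ_{diet 2}| / σ = |67.5 − 64.8| / 8.2 = 0.3293
Noncentrality parameter: δ = d / √(1/n₁ + 1/n₂) = 0.3293 / √(1/130 + 1/58) = 2.0852
Critical value for a two-sided test at α = 0.05: z_{α/2} = 1.960.
Power = Φ(δ − 1.960) + Φ(−δ − 1.960) = Φ(0.125) + Φ(-4.045) = 0.5498 + 0.0000 = 0.5499.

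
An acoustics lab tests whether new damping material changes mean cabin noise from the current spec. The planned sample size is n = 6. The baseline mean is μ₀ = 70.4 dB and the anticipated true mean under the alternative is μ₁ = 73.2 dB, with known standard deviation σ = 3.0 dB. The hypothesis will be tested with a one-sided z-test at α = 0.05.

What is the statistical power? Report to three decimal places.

Standardized effect: d = |μ₁ − μ₀| / σ = |73.2 − 70.4| / 3.0 = 0.9333
Noncentrality parameter: δ = d·√n = 0.9333 × √6 = 2.2862
Critical value for a one-sided test at α = 0.05: z_α = 1.645.
Power = Φ(δ − 1.645) = Φ(0.641) = 0.7393.

Power ≈ 0.739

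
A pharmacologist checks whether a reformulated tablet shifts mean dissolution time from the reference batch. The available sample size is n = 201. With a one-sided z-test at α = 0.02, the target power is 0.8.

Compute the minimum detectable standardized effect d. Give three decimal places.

Required noncentrality: δ = z_{0.02} + z_{0.20} = 2.054 + 0.842 = 2.895.
δ = d·√n ⇒ d = δ/√n = 2.895/√201 = 0.2042.

d ≈ 0.204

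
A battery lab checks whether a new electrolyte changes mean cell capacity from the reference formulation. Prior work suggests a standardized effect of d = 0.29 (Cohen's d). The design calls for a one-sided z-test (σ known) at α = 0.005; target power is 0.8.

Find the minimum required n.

n = 139

Set Φ(δ − 2.576) = 0.8; then δ − 2.576 = Φ⁻¹(0.8) = 0.842, giving δ = 3.417.
δ = d·√n ⇒ n = (δ/d)² = (3.417 / 0.29)² = 138.87.
Round up to the next whole unit.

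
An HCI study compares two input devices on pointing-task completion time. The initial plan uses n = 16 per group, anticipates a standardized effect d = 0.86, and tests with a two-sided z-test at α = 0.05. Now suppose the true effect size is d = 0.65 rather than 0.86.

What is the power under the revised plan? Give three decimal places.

With d = 0.65: δ = d·√(n/2) = 0.65 × √(16/2) = 1.8385. Critical value z_{0.025} = 1.960.
Revised power = Φ(δ − 1.960) + Φ(−δ − 1.960) = Φ(-0.121) + Φ(-3.798) = 0.4517 + 0.0001 = 0.4517.

Power ≈ 0.452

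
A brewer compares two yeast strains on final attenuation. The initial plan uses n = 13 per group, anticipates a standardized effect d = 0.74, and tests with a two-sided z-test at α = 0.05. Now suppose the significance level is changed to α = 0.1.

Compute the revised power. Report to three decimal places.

Power ≈ 0.596

δ = d·√(n/2) = 0.74 × √(13/2) = 1.8866 (unchanged). New critical value: z_{0.05} = 1.645.
Revised power = Φ(δ − 1.645) + Φ(−δ − 1.645) = Φ(0.242) + Φ(-3.531) = 0.5955 + 0.0002 = 0.5957.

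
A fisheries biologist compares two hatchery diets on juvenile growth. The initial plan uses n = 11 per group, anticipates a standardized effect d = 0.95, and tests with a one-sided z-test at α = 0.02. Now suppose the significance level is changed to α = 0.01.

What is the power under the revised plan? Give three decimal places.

δ = d·√(n/2) = 0.95 × √(11/2) = 2.2279 (unchanged). New critical value: z_{0.01} = 2.326.
Revised power = P(Z > 2.326 − δ) = Φ(-0.098) = 0.4608.

Power ≈ 0.461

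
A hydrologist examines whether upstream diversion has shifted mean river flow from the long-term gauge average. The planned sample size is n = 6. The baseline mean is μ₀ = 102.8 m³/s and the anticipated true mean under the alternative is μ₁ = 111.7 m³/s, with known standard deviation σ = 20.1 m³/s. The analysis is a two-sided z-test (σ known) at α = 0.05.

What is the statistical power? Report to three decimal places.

Power ≈ 0.192

Standardized effect: d = |μ₁ − μ₀| / σ = |111.7 − 102.8| / 20.1 = 0.4428
Noncentrality parameter: δ = d·√n = 0.4428 × √6 = 1.0846
Two-sided α = 0.05 → critical value z_{0.025} = 1.960.
Power = Φ(δ − 1.960) + Φ(−δ − 1.960) = Φ(-0.875) + Φ(-3.045) = 0.1907 + 0.0012 = 0.1919.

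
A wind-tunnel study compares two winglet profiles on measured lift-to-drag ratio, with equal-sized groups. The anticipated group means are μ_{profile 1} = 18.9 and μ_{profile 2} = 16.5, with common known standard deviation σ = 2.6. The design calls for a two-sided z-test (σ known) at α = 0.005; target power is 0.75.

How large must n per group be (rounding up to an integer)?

Standardized effect: d = |μ_{profile 1} − μ_{profile 2}| / σ = |18.9 − 16.5| / 2.6 = 0.9231
For power 0.75 need Φ(δ − z_{0.0025}) = 0.75, so δ = z_{0.0025} + z_{0.25} = 2.807 + 0.674 = 3.482.
(Ignoring the negligible lower-tail rejection probability gives the usual closed-form inversion.)
δ = d·√(n/2) ⇒ n = 2(δ/d)² = 2 × (3.482 / 0.9231)² = 28.45.
Round up to the next whole unit.

n = 29 per group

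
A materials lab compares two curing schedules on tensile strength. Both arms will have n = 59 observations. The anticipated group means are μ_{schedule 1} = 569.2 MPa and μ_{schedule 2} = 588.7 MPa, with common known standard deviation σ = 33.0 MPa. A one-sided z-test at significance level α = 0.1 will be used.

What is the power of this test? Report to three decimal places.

Standardized effect: d = |μ_{schedule 1} − μ_{schedule 2}| / σ = |569.2 − 588.7| / 33.0 = 0.5909
Noncentrality parameter: δ = d·√(n/2) = 0.5909 × √(59/2) = 3.2095
One-sided α = 0.1 → critical value z_{0.1} = 1.282.
Power = P(Z > 1.282 − δ) = Φ(1.928) = 0.9731.

Power ≈ 0.973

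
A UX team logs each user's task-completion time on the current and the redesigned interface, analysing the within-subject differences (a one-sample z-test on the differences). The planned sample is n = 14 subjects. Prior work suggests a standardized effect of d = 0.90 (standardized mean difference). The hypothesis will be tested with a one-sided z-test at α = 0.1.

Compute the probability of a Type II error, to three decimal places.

β ≈ 0.018

Noncentrality parameter: δ = d·√n = 0.90 × √14 = 3.3675
Critical value for a one-sided test at α = 0.1: z_α = 1.282.
Power = P(Z > 1.282 − δ) = Φ(2.086) = 0.9815.
Type II error: β = 1 − power = 1 − 0.9815 = 0.0185.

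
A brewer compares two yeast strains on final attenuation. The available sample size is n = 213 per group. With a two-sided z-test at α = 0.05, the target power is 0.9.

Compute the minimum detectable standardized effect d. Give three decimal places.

d ≈ 0.314

Need Φ(δ − 1.960) = 0.9, so δ = 1.960 + 1.282 = 3.242.
(Lower-tail contribution to power is negligible for δ > 0.)
δ = d·√(n/2) ⇒ d = δ/√(n/2) = 3.242/√(213/2) = 0.3141.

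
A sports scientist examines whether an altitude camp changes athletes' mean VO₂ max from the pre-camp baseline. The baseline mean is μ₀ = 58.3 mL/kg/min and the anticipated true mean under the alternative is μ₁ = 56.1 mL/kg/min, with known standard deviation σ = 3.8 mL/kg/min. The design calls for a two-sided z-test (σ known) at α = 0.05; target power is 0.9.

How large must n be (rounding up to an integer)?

Standardized effect: d = |μ₁ − μ₀| / σ = |56.1 − 58.3| / 3.8 = 0.5789
For power 0.9 need Φ(δ − z_{0.025}) = 0.9, so δ = z_{0.025} + z_{0.10} = 1.960 + 1.282 = 3.242.
(The Φ(−δ − z_{α/2}) term is vanishingly small for δ > 0 and is dropped in the standard sample-size formula.)
δ = d·√n ⇒ n = (δ/d)² = (3.242 / 0.5789)² = 31.35.
Round up to the next whole unit.

n = 32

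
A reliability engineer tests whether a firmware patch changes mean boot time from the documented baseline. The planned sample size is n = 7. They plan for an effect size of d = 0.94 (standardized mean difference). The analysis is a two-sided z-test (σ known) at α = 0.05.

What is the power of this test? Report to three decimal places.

Noncentrality parameter: λ = d·√n = 0.94 × √7 = 2.4870
Two-sided α = 0.05 → critical value z_{0.025} = 1.960.
Power = Φ(λ − 1.960) + Φ(−λ − 1.960) = Φ(0.527) + Φ(-4.447) = 0.7009 + 0.0000 = 0.7009.

Power ≈ 0.701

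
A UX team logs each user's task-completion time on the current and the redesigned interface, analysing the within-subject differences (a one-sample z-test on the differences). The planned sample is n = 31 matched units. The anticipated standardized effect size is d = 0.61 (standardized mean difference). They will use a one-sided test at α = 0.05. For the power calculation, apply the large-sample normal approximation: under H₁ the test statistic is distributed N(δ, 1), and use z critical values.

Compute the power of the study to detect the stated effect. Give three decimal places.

Power ≈ 0.960

Noncentrality parameter: δ = d·√n = 0.61 × √31 = 3.3963
Critical value for a one-sided test at α = 0.05: z_α = 1.645.
Power = P(Z > 1.645 − δ) = Φ(1.751) = 0.9601.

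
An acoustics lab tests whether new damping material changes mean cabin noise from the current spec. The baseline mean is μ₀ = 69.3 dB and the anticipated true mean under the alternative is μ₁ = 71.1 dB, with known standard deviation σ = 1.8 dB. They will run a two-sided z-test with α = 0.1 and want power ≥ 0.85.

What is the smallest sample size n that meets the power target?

Standardized effect: d = |μ₁ − μ₀| / σ = |71.1 − 69.3| / 1.8 = 1.0000
For power 0.85 need Φ(δ − z_{0.05}) = 0.85, so δ = z_{0.05} + z_{0.15} = 1.645 + 1.036 = 2.681.
(Ignoring the negligible lower-tail rejection probability gives the usual closed-form inversion.)
δ = d·√n ⇒ n = (δ/d)² = (2.681 / 1.0000)² = 7.19.
Round up to the next whole unit.

n = 8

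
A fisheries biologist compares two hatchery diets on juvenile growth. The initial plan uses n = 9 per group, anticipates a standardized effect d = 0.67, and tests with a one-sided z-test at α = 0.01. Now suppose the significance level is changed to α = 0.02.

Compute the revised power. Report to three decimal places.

δ = d·√(n/2) = 0.67 × √(9/2) = 1.4213 (unchanged). New critical value: z_{0.02} = 2.054.
Revised power = Φ(δ − 2.054) = Φ(-0.632) = 0.2635.

Power ≈ 0.264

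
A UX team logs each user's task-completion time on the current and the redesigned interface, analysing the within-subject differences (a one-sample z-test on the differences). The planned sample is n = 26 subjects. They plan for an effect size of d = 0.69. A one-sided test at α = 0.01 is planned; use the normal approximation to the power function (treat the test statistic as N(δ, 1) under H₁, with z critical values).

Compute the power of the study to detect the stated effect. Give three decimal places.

Noncentrality parameter: δ = d·√n = 0.69 × √26 = 3.5183
Critical value for a one-sided test at α = 0.01: z_α = 2.326.
Power = Φ(δ − 2.326) = Φ(1.192) = 0.8834.

Power ≈ 0.883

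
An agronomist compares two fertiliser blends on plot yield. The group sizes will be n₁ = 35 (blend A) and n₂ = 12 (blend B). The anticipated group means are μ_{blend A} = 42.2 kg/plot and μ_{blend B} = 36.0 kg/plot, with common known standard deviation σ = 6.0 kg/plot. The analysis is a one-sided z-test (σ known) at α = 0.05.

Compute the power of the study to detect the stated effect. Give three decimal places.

Standardized effect: d = |μ_{blend A} − μ_{blend B}| / σ = |42.2 − 36.0| / 6.0 = 1.0333
Noncentrality parameter: δ = d / √(1/n₁ + 1/n₂) = 1.0333 / √(1/35 + 1/12) = 3.0890
One-sided α = 0.05 → critical value z_{0.05} = 1.645.
Power = Φ(δ − 1.645) = Φ(1.444) = 0.9256.

Power ≈ 0.926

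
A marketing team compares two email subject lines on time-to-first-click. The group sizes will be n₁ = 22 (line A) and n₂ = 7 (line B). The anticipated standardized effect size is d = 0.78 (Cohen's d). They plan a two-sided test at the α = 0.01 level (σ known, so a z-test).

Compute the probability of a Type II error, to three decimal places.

Noncentrality parameter: δ = d / √(1/n₁ + 1/n₂) = 0.78 / √(1/22 + 1/7) = 1.7974
Two-sided α = 0.01 → critical value z_{0.005} = 2.576.
Power = Φ(δ − 2.576) + Φ(−δ − 2.576) = Φ(-0.778) + Φ(-4.373) = 0.2182 + 0.0000 = 0.2182.
Type II error: β = 1 − power = 1 − 0.2182 = 0.7818.

β ≈ 0.782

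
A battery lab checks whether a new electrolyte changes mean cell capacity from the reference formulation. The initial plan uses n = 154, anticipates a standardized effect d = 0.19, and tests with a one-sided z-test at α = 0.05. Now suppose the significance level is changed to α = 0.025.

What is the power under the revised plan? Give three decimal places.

Power ≈ 0.655

δ = d·√n = 0.19 × √154 = 2.3578 (unchanged). New critical value: z_{0.025} = 1.960.
Revised power = Φ(δ − 1.960) = Φ(0.398) = 0.6546.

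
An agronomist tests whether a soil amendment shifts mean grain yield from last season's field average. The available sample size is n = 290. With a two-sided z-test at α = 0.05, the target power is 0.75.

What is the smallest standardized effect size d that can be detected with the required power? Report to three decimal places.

Need Φ(δ − 1.960) = 0.75, so δ = 1.960 + 0.674 = 2.634.
(Lower-tail contribution to power is negligible for δ > 0.)
δ = d·√n ⇒ d = δ/√n = 2.634/√290 = 0.1547.

d ≈ 0.155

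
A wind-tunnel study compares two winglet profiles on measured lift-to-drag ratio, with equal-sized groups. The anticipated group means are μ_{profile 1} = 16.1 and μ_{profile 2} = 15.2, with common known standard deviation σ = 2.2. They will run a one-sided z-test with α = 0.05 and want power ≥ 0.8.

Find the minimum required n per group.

n = 74 per group

Standardized effect: d = |μ_{profile 1} − μ_{profile 2}| / σ = |16.1 − 15.2| / 2.2 = 0.4091
Set Φ(δ − 1.645) = 0.8; then δ − 1.645 = Φ⁻¹(0.8) = 0.842, giving δ = 2.486.
δ = d·√(n/2) ⇒ n = 2(δ/d)² = 2 × (2.486 / 0.4091)² = 73.89.
Round up to the next whole unit.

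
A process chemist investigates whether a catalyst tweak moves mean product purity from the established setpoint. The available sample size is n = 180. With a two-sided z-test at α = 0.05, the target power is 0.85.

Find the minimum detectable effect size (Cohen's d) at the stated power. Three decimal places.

Required noncentrality: δ = z_{0.025} + z_{0.15} = 1.960 + 1.036 = 2.996.
(Lower-tail contribution to power is negligible for δ > 0.)
δ = d·√n ⇒ d = δ/√n = 2.996/√180 = 0.2233.

d ≈ 0.223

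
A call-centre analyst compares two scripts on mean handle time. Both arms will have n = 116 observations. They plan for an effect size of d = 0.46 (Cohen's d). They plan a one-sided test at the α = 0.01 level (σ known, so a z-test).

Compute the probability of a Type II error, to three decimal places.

Noncentrality parameter: δ = d·√(n/2) = 0.46 × √(116/2) = 3.5033
One-sided α = 0.01 → critical value z_{0.01} = 2.326.
Power = Φ(δ − 2.326) = Φ(1.177) = 0.8804.
Type II error: β = 1 − power = 1 − 0.8804 = 0.1196.

β ≈ 0.120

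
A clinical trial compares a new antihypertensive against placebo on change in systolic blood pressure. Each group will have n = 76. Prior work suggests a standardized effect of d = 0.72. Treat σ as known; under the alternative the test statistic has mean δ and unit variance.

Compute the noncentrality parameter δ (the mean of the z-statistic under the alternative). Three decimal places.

δ ≈ 4.438

δ = d·√(n/2) = 0.72 × √(76/2) = 4.4384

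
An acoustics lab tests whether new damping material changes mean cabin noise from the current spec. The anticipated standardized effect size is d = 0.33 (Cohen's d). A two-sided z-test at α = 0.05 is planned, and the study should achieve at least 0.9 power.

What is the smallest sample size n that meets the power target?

For power 0.9 need Φ(δ − z_{0.025}) = 0.9, so δ = z_{0.025} + z_{0.10} = 1.960 + 1.282 = 3.242.
(The Φ(−δ − z_{α/2}) term is vanishingly small for δ > 0 and is dropped in the standard sample-size formula.)
δ = d·√n ⇒ n = (δ/d)² = (3.242 / 0.33)² = 96.49.
Rounding up, n = 97.

n = 97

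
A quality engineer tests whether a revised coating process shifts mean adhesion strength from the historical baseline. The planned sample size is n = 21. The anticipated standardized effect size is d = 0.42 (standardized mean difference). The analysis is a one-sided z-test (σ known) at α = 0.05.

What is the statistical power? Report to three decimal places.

Power ≈ 0.610

Noncentrality parameter: δ = d·√n = 0.42 × √21 = 1.9247
Critical value for a one-sided test at α = 0.05: z_α = 1.645.
Power = Φ(δ − 1.645) = Φ(0.280) = 0.6102.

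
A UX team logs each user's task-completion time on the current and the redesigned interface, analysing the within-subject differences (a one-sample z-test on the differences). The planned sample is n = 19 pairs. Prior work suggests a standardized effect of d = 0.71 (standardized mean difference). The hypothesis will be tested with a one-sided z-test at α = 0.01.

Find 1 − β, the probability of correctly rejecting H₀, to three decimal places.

Power ≈ 0.779

Noncentrality parameter: δ = d·√n = 0.71 × √19 = 3.0948
Critical value for a one-sided test at α = 0.01: z_α = 2.326.
Power = Φ(δ − 2.326) = Φ(0.768) = 0.7789.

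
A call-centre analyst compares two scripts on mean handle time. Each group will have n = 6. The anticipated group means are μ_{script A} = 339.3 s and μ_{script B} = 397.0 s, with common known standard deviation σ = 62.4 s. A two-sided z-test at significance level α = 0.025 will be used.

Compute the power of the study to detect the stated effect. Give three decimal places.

Power ≈ 0.261

Standardized effect: d = |μ_{script A} − μ_{script B}| / σ = |339.3 − 397.0| / 62.4 = 0.9247
Noncentrality parameter: δ = d·√(n/2) = 0.9247 × √(6/2) = 1.6016
Critical value for a two-sided test at α = 0.025: z_{α/2} = 2.241.
Power = Φ(δ − 2.241) + Φ(−δ − 2.241) = Φ(-0.640) + Φ(-3.843) = 0.2611 + 0.0001 = 0.2612.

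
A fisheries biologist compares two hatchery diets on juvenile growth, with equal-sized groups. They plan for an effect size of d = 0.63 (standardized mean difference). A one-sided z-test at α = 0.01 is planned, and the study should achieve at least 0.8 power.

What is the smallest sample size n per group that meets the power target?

n = 51 per group

For power 0.8 need Φ(δ − z_{0.01}) = 0.8, so δ = z_{0.01} + z_{0.20} = 2.326 + 0.842 = 3.168.
δ = d·√(n/2) ⇒ n = 2(δ/d)² = 2 × (3.168 / 0.63)² = 50.57.
Rounding up, n = 51 per group.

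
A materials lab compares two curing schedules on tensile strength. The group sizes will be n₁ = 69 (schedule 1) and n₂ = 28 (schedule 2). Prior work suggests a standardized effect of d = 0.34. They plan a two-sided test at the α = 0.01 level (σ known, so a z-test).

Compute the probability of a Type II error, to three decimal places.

β ≈ 0.855

Noncentrality parameter: δ = d / √(1/n₁ + 1/n₂) = 0.34 / √(1/69 + 1/28) = 1.5174
Critical value for a two-sided test at α = 0.01: z_{α/2} = 2.576.
Power = Φ(δ − 2.576) + Φ(−δ − 2.576) = Φ(-1.058) + Φ(-4.093) = 0.1449 + 0.0000 = 0.1449.
Type II error: β = 1 − power = 1 − 0.1449 = 0.8551.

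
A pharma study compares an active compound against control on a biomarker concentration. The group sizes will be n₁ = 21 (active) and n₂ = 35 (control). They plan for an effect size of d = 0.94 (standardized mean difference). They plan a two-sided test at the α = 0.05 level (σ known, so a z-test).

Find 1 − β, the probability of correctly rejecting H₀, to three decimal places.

Power ≈ 0.926

Noncentrality parameter: δ = d / √(1/n₁ + 1/n₂) = 0.94 / √(1/21 + 1/35) = 3.4055
Two-sided α = 0.05 → critical value z_{0.025} = 1.960.
Power = Φ(δ − 1.960) + Φ(−δ − 1.960) = Φ(1.446) + Φ(-5.365) = 0.9258 + 0.0000 = 0.9258.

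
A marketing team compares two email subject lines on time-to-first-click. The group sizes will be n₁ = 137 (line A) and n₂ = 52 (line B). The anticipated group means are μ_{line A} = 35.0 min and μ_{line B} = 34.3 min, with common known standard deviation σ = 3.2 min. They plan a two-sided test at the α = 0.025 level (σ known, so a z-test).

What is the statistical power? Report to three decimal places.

Power ≈ 0.185

Standardized effect: d = |μ_{line A} − μ_{line B}| / σ = |35.0 − 34.3| / 3.2 = 0.2187
Noncentrality parameter: λ = d / √(1/n₁ + 1/n₂) = 0.2187 / √(1/137 + 1/52) = 1.3430
Two-sided α = 0.025 → critical value z_{0.0125} = 2.241.
Power = Φ(λ − 2.241) + Φ(−λ − 2.241) = Φ(-0.898) + Φ(-3.584) = 0.1845 + 0.0002 = 0.1847.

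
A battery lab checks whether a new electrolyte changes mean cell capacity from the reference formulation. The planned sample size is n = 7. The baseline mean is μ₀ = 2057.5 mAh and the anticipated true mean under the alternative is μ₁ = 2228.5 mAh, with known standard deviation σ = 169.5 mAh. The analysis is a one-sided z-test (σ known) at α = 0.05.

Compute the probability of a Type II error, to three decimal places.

β ≈ 0.153

Standardized effect: d = |μ₁ − μ₀| / σ = |2228.5 − 2057.5| / 169.5 = 1.0088
Noncentrality parameter: δ = d·√n = 1.0088 × √7 = 2.6692
One-sided α = 0.05 → critical value z_{0.05} = 1.645.
Power = P(Z > 1.645 − δ) = Φ(1.024) = 0.8472.
Type II error: β = 1 − power = 1 − 0.8472 = 0.1528.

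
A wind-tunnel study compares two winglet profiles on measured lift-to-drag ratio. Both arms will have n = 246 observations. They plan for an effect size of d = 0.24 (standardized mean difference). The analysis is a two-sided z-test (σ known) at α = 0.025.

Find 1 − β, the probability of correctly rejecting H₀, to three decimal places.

Power ≈ 0.663

Noncentrality parameter: δ = d·√(n/2) = 0.24 × √(246/2) = 2.6617
Two-sided α = 0.025 → critical value z_{0.0125} = 2.241.
Power = Φ(δ − 2.241) + Φ(−δ − 2.241) = Φ(0.420) + Φ(-4.903) = 0.6629 + 0.0000 = 0.6629.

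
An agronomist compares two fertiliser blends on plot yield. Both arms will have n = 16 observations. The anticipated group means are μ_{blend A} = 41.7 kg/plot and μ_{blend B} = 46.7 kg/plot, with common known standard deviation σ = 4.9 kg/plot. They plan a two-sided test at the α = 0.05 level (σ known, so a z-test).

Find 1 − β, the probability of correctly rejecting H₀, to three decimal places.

Power ≈ 0.823

Standardized effect: d = |μ_{blend A} − μ_{blend B}| / σ = |41.7 − 46.7| / 4.9 = 1.0204
Noncentrality parameter: δ = d·√(n/2) = 1.0204 × √(16/2) = 2.8862
Two-sided α = 0.05 → critical value z_{0.025} = 1.960.
Power = Φ(δ − 1.960) + Φ(−δ − 1.960) = Φ(0.926) + Φ(-4.846) = 0.8228 + 0.0000 = 0.8228.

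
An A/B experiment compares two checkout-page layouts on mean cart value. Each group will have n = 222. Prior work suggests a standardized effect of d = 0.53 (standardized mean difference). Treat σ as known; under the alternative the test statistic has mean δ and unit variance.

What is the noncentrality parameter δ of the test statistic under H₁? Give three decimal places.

δ = d·√(n/2) = 0.53 × √(222/2) = 5.5839

δ ≈ 5.584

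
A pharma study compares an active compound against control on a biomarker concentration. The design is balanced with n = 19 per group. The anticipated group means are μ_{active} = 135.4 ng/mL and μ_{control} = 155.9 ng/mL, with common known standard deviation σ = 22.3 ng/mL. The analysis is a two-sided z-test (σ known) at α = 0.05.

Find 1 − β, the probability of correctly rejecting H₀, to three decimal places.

Standardized effect: d = |μ_{active} − μ_{control}| / σ = |135.4 − 155.9| / 22.3 = 0.9193
Noncentrality parameter: δ = d·√(n/2) = 0.9193 × √(19/2) = 2.8334
Two-sided α = 0.05 → critical value z_{0.025} = 1.960.
Power = Φ(δ − 1.960) + Φ(−δ − 1.960) = Φ(0.873) + Φ(-4.793) = 0.8088 + 0.0000 = 0.8088.

Power ≈ 0.809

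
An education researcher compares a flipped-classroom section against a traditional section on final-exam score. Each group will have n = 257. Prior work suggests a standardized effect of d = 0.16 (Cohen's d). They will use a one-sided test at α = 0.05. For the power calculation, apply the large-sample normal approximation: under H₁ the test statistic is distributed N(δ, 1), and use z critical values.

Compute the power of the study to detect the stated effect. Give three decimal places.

Noncentrality parameter: δ = d·√(n/2) = 0.16 × √(257/2) = 1.8137
Critical value for a one-sided test at α = 0.05: z_α = 1.645.
Power = P(Z > 1.645 − δ) = Φ(0.169) = 0.5671.

Power ≈ 0.567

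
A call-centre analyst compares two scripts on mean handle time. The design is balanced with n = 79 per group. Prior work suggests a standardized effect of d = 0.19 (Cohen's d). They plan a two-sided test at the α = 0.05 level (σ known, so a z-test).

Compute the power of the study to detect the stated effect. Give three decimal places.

Noncentrality parameter: λ = d·√(n/2) = 0.19 × √(79/2) = 1.1941
Two-sided α = 0.05 → critical value z_{0.025} = 1.960.
Power = Φ(λ − 1.960) + Φ(−λ − 1.960) = Φ(-0.766) + Φ(-3.154) = 0.2219 + 0.0008 = 0.2227.

Power ≈ 0.223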